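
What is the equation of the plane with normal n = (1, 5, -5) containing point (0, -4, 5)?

The plane through P with normal n = (a, b, c) satisfies n·(r - P) = 0,
i.e. ax + by + cz = a·x₀ + b·y₀ + c·z₀.
d = 1·0 + 5·(-4) + (-5)·5
  = 0 - 20 - 25
  = -45
Equation: x + 5y - 5z = -45

x + 5y - 5z = -45


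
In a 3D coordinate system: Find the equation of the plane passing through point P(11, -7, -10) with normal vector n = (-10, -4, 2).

The plane through P with normal n = (a, b, c) satisfies n·(r - P) = 0,
i.e. ax + by + cz = a·x₀ + b·y₀ + c·z₀.
d = (-10)·11 + (-4)·(-7) + 2·(-10)
  = -110 + 28 - 20
  = -102
Equation: -10x - 4y + 2z = -102

-10x - 4y + 2z = -102


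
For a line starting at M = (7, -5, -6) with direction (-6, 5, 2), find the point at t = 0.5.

P(t) = M + t·d
  = (7 + (-6)·0.5, -5 + 5·0.5, -6 + 2·0.5)
  = (7 - 3, -5 + 2.5, -6 + 1)
  = (4, -2.5, -5)

(4, -2.5, -5)


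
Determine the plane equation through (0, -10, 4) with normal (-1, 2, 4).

The plane through P with normal n = (a, b, c) satisfies n·(r - P) = 0,
i.e. ax + by + cz = a·x₀ + b·y₀ + c·z₀.
d = (-1)·0 + 2·(-10) + 4·4
  = 0 - 20 + 16
  = -4
Equation: -x + 2y + 4z = -4

-x + 2y + 4z = -4


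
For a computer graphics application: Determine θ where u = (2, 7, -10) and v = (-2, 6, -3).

u·v = 2·(-2) + 7·6 + (-10)·(-3) = -4 + 42 + 30 = 68
|u| = √(2² + 7² + (-10)²) = √153 ≈ 12.37
|v| = √((-2)² + 6² + (-3)²) = √49 ≈ 7
cos θ = (u·v)/(|u||v|) = 68/(12.37·7) ≈ 0.7854
θ = arccos(0.7854) ≈ 38.25°

38.25°


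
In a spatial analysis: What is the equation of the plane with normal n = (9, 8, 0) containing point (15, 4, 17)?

The plane through P with normal n = (a, b, c) satisfies n·(r - P) = 0,
i.e. ax + by + cz = a·x₀ + b·y₀ + c·z₀.
d = 9·15 + 8·4 + 0·17
  = 135 + 32 + 0
  = 167
Equation: 9x + 8y = 167

9x + 8y = 167


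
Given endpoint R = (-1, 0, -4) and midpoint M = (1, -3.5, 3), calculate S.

S = 2M - R
  = (2·1 - (-1), 2·(-3.5) - 0, 2·3 - (-4))
  = (2 + 1, -7 + 0, 6 + 4)
  = (3, -7, 10)

(3, -7, 10)


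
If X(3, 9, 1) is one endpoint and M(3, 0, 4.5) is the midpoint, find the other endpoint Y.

Y = 2M - X
  = (2·3 - 3, 2·0 - 9, 2·4.5 - 1)
  = (6 - 3, 0 - 9, 9 - 1)
  = (3, -9, 8)

(3, -9, 8)


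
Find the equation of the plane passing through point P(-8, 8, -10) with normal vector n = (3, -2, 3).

The plane through P with normal n = (a, b, c) satisfies n·(r - P) = 0,
i.e. ax + by + cz = a·x₀ + b·y₀ + c·z₀.
d = 3·(-8) + (-2)·8 + 3·(-10)
  = -24 - 16 - 30
  = -70
Equation: 3x - 2y + 3z = -70

3x - 2y + 3z = -70


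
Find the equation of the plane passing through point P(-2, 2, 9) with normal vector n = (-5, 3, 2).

The plane through P with normal n = (a, b, c) satisfies n·(r - P) = 0,
i.e. ax + by + cz = a·x₀ + b·y₀ + c·z₀.
d = (-5)·(-2) + 3·2 + 2·9
  = 10 + 6 + 18
  = 34
Equation: -5x + 3y + 2z = 34

-5x + 3y + 2z = 34


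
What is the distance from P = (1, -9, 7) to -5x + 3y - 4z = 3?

distance = |a·x₀ + b·y₀ + c·z₀ - d| / √(a² + b² + c²)
  = |(-5)·1 + 3·(-9) + (-4)·7 - 3| / √((-5)² + 3² + (-4)²)
  = |-5 - 27 - 28 - 3| / √(25 + 9 + 16)
  = |-63| / √50
  = 63 / 7.071
  ≈ 8.91

8.91


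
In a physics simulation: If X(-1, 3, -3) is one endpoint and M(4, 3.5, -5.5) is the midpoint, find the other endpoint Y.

Y = 2M - X
  = (2·4 - (-1), 2·3.5 - 3, 2·(-5.5) - (-3))
  = (8 + 1, 7 - 3, -11 + 3)
  = (9, 4, -8)

(9, 4, -8)


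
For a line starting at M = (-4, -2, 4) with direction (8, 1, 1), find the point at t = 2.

P(t) = M + t·d
  = (-4 + 8·2, -2 + 1·2, 4 + 1·2)
  = (-4 + 16, -2 + 2, 4 + 2)
  = (12, 0, 6)

(12, 0, 6)


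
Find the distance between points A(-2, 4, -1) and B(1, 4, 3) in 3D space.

d = √[(x₂-x₁)² + (y₂-y₁)² + (z₂-z₁)²]
  = √[3² + 0² + 4²]
  = √[9 + 0 + 16]
  = √25
  ≈ 5

5


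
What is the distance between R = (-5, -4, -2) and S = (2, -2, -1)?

d = √[(x₂-x₁)² + (y₂-y₁)² + (z₂-z₁)²]
  = √[7² + 2² + 1²]
  = √[49 + 4 + 1]
  = √54
  ≈ 7.348

7.348


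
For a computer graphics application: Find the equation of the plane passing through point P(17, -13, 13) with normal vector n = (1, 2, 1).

The plane through P with normal n = (a, b, c) satisfies n·(r - P) = 0,
i.e. ax + by + cz = a·x₀ + b·y₀ + c·z₀.
d = 1·17 + 2·(-13) + 1·13
  = 17 - 26 + 13
  = 4
Equation: x + 2y + z = 4

x + 2y + z = 4


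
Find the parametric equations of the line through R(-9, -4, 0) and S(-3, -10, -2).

Direction vector d = S - R = (-3 + 9, -10 + 4, -2 + 0) = (6, -6, -2)
Parametric form r = R + t·d:
x = -9 + 6t, y = -4 - 6t, z = 0 - 2t

x = -9 + 6t, y = -4 - 6t, z = 0 - 2t


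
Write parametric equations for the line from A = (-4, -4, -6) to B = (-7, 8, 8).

Direction vector d = B - A = (-7 + 4, 8 + 4, 8 + 6) = (-3, 12, 14)
Parametric form r = A + t·d:
x = -4 - 3t, y = -4 + 12t, z = -6 + 14t

x = -4 - 3t, y = -4 + 12t, z = -6 + 14t


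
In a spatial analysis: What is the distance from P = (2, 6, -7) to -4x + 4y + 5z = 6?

distance = |a·x₀ + b·y₀ + c·z₀ - d| / √(a² + b² + c²)
  = |(-4)·2 + 4·6 + 5·(-7) - 6| / √((-4)² + 4² + 5²)
  = |-8 + 24 - 35 - 6| / √(16 + 16 + 25)
  = |-25| / √57
  = 25 / 7.55
  ≈ 3.311

3.311


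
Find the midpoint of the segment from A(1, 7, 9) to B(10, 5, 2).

M = ((x₁+x₂)/2, (y₁+y₂)/2, (z₁+z₂)/2)
  = ((1 + 10)/2, (7 + 5)/2, (9 + 2)/2)
  = (11/2, 12/2, 11/2)
  = (5.5, 6, 5.5)

(5.5, 6, 5.5)


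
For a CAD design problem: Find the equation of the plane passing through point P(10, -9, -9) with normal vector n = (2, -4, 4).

The plane through P with normal n = (a, b, c) satisfies n·(r - P) = 0,
i.e. ax + by + cz = a·x₀ + b·y₀ + c·z₀.
d = 2·10 + (-4)·(-9) + 4·(-9)
  = 20 + 36 - 36
  = 20
Equation: 2x - 4y + 4z = 20

2x - 4y + 4z = 20


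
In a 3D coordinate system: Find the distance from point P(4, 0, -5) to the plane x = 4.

distance = |a·x₀ + b·y₀ + c·z₀ - d| / √(a² + b² + c²)
  = |1·4 + 0·0 + 0·(-5) - 4| / √(1² + 0² + 0²)
  = |4 + 0 + 0 - 4| / √(1 + 0 + 0)
  = |0| / √1
  = 0 / 1
  ≈ 0

0


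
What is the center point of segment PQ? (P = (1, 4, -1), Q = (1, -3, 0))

M = ((x₁+x₂)/2, (y₁+y₂)/2, (z₁+z₂)/2)
  = ((1 + 1)/2, (4 - 3)/2, (-1 + 0)/2)
  = (2/2, 1/2, -1/2)
  = (1, 0.5, -0.5)

(1, 0.5, -0.5)


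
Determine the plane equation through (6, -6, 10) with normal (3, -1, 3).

The plane through P with normal n = (a, b, c) satisfies n·(r - P) = 0,
i.e. ax + by + cz = a·x₀ + b·y₀ + c·z₀.
d = 3·6 + (-1)·(-6) + 3·10
  = 18 + 6 + 30
  = 54
Equation: 3x - y + 3z = 54

3x - y + 3z = 54


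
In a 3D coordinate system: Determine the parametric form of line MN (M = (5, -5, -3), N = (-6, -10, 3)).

Direction vector d = N - M = (-6 - 5, -10 + 5, 3 + 3) = (-11, -5, 6)
Parametric form r = M + t·d:
x = 5 - 11t, y = -5 - 5t, z = -3 + 6t

x = 5 - 11t, y = -5 - 5t, z = -3 + 6t


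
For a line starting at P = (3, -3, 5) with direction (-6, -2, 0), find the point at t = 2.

P(t) = P + t·d
  = (3 + (-6)·2, -3 + (-2)·2, 5 + 0·2)
  = (3 - 12, -3 - 4, 5 + 0)
  = (-9, -7, 5)

(-9, -7, 5)


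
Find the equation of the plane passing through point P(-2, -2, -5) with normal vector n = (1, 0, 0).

The plane through P with normal n = (a, b, c) satisfies n·(r - P) = 0,
i.e. ax + by + cz = a·x₀ + b·y₀ + c·z₀.
d = 1·(-2) + 0·(-2) + 0·(-5)
  = -2 + 0 + 0
  = -2
Equation: x = -2

x = -2


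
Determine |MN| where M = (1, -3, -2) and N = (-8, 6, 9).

d = √[(x₂-x₁)² + (y₂-y₁)² + (z₂-z₁)²]
  = √[(-9)² + 9² + 11²]
  = √[81 + 81 + 121]
  = √283
  ≈ 16.82

16.82


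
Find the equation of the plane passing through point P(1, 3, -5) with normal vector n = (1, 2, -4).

The plane through P with normal n = (a, b, c) satisfies n·(r - P) = 0,
i.e. ax + by + cz = a·x₀ + b·y₀ + c·z₀.
d = 1·1 + 2·3 + (-4)·(-5)
  = 1 + 6 + 20
  = 27
Equation: x + 2y - 4z = 27

x + 2y - 4z = 27


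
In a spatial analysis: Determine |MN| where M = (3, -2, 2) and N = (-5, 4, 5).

d = √[(x₂-x₁)² + (y₂-y₁)² + (z₂-z₁)²]
  = √[(-8)² + 6² + 3²]
  = √[64 + 36 + 9]
  = √109
  ≈ 10.44

10.44


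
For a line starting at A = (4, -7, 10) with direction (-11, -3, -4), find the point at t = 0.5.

P(t) = A + t·d
  = (4 + (-11)·0.5, -7 + (-3)·0.5, 10 + (-4)·0.5)
  = (4 - 5.5, -7 - 1.5, 10 - 2)
  = (-1.5, -8.5, 8)

(-1.5, -8.5, 8)


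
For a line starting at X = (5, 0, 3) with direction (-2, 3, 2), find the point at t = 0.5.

P(t) = X + t·d
  = (5 + (-2)·0.5, 0 + 3·0.5, 3 + 2·0.5)
  = (5 - 1, 0 + 1.5, 3 + 1)
  = (4, 1.5, 4)

(4, 1.5, 4)


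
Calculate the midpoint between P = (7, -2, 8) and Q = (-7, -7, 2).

M = ((x₁+x₂)/2, (y₁+y₂)/2, (z₁+z₂)/2)
  = ((7 - 7)/2, (-2 - 7)/2, (8 + 2)/2)
  = (0/2, -9/2, 10/2)
  = (0, -4.5, 5)

(0, -4.5, 5)


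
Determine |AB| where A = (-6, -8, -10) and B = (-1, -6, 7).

d = √[(x₂-x₁)² + (y₂-y₁)² + (z₂-z₁)²]
  = √[5² + 2² + 17²]
  = √[25 + 4 + 289]
  = √318
  ≈ 17.83

17.83


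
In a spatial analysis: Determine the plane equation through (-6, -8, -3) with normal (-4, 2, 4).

The plane through P with normal n = (a, b, c) satisfies n·(r - P) = 0,
i.e. ax + by + cz = a·x₀ + b·y₀ + c·z₀.
d = (-4)·(-6) + 2·(-8) + 4·(-3)
  = 24 - 16 - 12
  = -4
Equation: -4x + 2y + 4z = -4

-4x + 2y + 4z = -4


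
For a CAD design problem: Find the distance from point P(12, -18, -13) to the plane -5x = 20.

distance = |a·x₀ + b·y₀ + c·z₀ - d| / √(a² + b² + c²)
  = |(-5)·12 + 0·(-18) + 0·(-13) - 20| / √((-5)² + 0² + 0²)
  = |-60 + 0 + 0 - 20| / √(25 + 0 + 0)
  = |-80| / √25
  = 80 / 5
  ≈ 16

16


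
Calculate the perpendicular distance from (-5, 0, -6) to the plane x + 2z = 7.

distance = |a·x₀ + b·y₀ + c·z₀ - d| / √(a² + b² + c²)
  = |1·(-5) + 0·0 + 2·(-6) - 7| / √(1² + 0² + 2²)
  = |-5 + 0 - 12 - 7| / √(1 + 0 + 4)
  = |-24| / √5
  = 24 / 2.236
  ≈ 10.73

10.73


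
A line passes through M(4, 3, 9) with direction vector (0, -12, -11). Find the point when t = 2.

P(t) = M + t·d
  = (4 + 0·2, 3 + (-12)·2, 9 + (-11)·2)
  = (4 + 0, 3 - 24, 9 - 22)
  = (4, -21, -13)

(4, -21, -13)


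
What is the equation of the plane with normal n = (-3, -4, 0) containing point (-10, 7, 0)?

The plane through P with normal n = (a, b, c) satisfies n·(r - P) = 0,
i.e. ax + by + cz = a·x₀ + b·y₀ + c·z₀.
d = (-3)·(-10) + (-4)·7 + 0·0
  = 30 - 28 + 0
  = 2
Equation: -3x - 4y = 2

-3x - 4y = 2


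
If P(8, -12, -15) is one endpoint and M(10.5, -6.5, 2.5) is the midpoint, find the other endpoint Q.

Q = 2M - P
  = (2·10.5 - 8, 2·(-6.5) - (-12), 2·2.5 - (-15))
  = (21 - 8, -13 + 12, 5 + 15)
  = (13, -1, 20)

(13, -1, 20)


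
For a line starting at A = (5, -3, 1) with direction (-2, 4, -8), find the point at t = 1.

P(t) = A + t·d
  = (5 + (-2)·1, -3 + 4·1, 1 + (-8)·1)
  = (5 - 2, -3 + 4, 1 - 8)
  = (3, 1, -7)

(3, 1, -7)


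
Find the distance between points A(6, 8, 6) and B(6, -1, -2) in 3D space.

d = √[(x₂-x₁)² + (y₂-y₁)² + (z₂-z₁)²]
  = √[0² + (-9)² + (-8)²]
  = √[0 + 81 + 64]
  = √145
  ≈ 12.04

12.04


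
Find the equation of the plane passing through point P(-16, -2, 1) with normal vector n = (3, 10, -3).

The plane through P with normal n = (a, b, c) satisfies n·(r - P) = 0,
i.e. ax + by + cz = a·x₀ + b·y₀ + c·z₀.
d = 3·(-16) + 10·(-2) + (-3)·1
  = -48 - 20 - 3
  = -71
Equation: 3x + 10y - 3z = -71

3x + 10y - 3z = -71


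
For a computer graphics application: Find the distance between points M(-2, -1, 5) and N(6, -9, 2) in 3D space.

d = √[(x₂-x₁)² + (y₂-y₁)² + (z₂-z₁)²]
  = √[8² + (-8)² + (-3)²]
  = √[64 + 64 + 9]
  = √137
  ≈ 11.7

11.7


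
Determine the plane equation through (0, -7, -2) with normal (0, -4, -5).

The plane through P with normal n = (a, b, c) satisfies n·(r - P) = 0,
i.e. ax + by + cz = a·x₀ + b·y₀ + c·z₀.
d = 0·0 + (-4)·(-7) + (-5)·(-2)
  = 0 + 28 + 10
  = 38
Equation: -4y - 5z = 38

-4y - 5z = 38


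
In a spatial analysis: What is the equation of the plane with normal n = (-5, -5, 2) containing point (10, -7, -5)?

The plane through P with normal n = (a, b, c) satisfies n·(r - P) = 0,
i.e. ax + by + cz = a·x₀ + b·y₀ + c·z₀.
d = (-5)·10 + (-5)·(-7) + 2·(-5)
  = -50 + 35 - 10
  = -25
Equation: -5x - 5y + 2z = -25

-5x - 5y + 2z = -25


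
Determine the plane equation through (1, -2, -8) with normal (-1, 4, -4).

The plane through P with normal n = (a, b, c) satisfies n·(r - P) = 0,
i.e. ax + by + cz = a·x₀ + b·y₀ + c·z₀.
d = (-1)·1 + 4·(-2) + (-4)·(-8)
  = -1 - 8 + 32
  = 23
Equation: -x + 4y - 4z = 23

-x + 4y - 4z = 23


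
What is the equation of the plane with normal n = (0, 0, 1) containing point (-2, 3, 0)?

The plane through P with normal n = (a, b, c) satisfies n·(r - P) = 0,
i.e. ax + by + cz = a·x₀ + b·y₀ + c·z₀.
d = 0·(-2) + 0·3 + 1·0
  = 0 + 0 + 0
  = 0
Equation: z = 0

z = 0


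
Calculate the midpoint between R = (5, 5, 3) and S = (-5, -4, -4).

M = ((x₁+x₂)/2, (y₁+y₂)/2, (z₁+z₂)/2)
  = ((5 - 5)/2, (5 - 4)/2, (3 - 4)/2)
  = (0/2, 1/2, -1/2)
  = (0, 0.5, -0.5)

(0, 0.5, -0.5)


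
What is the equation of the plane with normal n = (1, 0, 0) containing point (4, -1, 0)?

The plane through P with normal n = (a, b, c) satisfies n·(r - P) = 0,
i.e. ax + by + cz = a·x₀ + b·y₀ + c·z₀.
d = 1·4 + 0·(-1) + 0·0
  = 4 + 0 + 0
  = 4
Equation: x = 4

x = 4


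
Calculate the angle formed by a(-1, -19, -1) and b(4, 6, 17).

a·b = (-1)·4 + (-19)·6 + (-1)·17 = -4 - 114 - 17 = -135
|a| = √((-1)² + (-19)² + (-1)²) = √363 ≈ 19.05
|b| = √(4² + 6² + 17²) = √341 ≈ 18.47
cos θ = (a·b)/(|a||b|) = -135/(19.05·18.47) ≈ -0.3837
θ = arccos(-0.3837) ≈ 112.6°

112.6°


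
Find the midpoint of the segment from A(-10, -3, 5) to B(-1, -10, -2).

M = ((x₁+x₂)/2, (y₁+y₂)/2, (z₁+z₂)/2)
  = ((-10 - 1)/2, (-3 - 10)/2, (5 - 2)/2)
  = (-11/2, -13/2, 3/2)
  = (-5.5, -6.5, 1.5)

(-5.5, -6.5, 1.5)


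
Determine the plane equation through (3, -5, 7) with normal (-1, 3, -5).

The plane through P with normal n = (a, b, c) satisfies n·(r - P) = 0,
i.e. ax + by + cz = a·x₀ + b·y₀ + c·z₀.
d = (-1)·3 + 3·(-5) + (-5)·7
  = -3 - 15 - 35
  = -53
Equation: -x + 3y - 5z = -53

-x + 3y - 5z = -53


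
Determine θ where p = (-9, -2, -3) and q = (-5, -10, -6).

p·q = (-9)·(-5) + (-2)·(-10) + (-3)·(-6) = 45 + 20 + 18 = 83
|p| = √((-9)² + (-2)² + (-3)²) = √94 ≈ 9.695
|q| = √((-5)² + (-10)² + (-6)²) = √161 ≈ 12.69
cos θ = (p·q)/(|p||q|) = 83/(9.695·12.69) ≈ 0.6747
θ = arccos(0.6747) ≈ 47.57°

47.57°


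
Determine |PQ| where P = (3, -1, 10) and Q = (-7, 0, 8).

d = √[(x₂-x₁)² + (y₂-y₁)² + (z₂-z₁)²]
  = √[(-10)² + 1² + (-2)²]
  = √[100 + 1 + 4]
  = √105
  ≈ 10.25

10.25


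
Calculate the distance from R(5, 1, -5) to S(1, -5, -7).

d = √[(x₂-x₁)² + (y₂-y₁)² + (z₂-z₁)²]
  = √[(-4)² + (-6)² + (-2)²]
  = √[16 + 36 + 4]
  = √56
  ≈ 7.483

7.483


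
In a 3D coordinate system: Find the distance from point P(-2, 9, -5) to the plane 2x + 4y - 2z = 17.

distance = |a·x₀ + b·y₀ + c·z₀ - d| / √(a² + b² + c²)
  = |2·(-2) + 4·9 + (-2)·(-5) - 17| / √(2² + 4² + (-2)²)
  = |-4 + 36 + 10 - 17| / √(4 + 16 + 4)
  = |25| / √24
  = 25 / 4.899
  ≈ 5.103

5.103


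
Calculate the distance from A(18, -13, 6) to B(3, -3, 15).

d = √[(x₂-x₁)² + (y₂-y₁)² + (z₂-z₁)²]
  = √[(-15)² + 10² + 9²]
  = √[225 + 100 + 81]
  = √406
  ≈ 20.15

20.15


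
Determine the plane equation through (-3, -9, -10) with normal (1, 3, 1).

The plane through P with normal n = (a, b, c) satisfies n·(r - P) = 0,
i.e. ax + by + cz = a·x₀ + b·y₀ + c·z₀.
d = 1·(-3) + 3·(-9) + 1·(-10)
  = -3 - 27 - 10
  = -40
Equation: x + 3y + z = -40

x + 3y + z = -40


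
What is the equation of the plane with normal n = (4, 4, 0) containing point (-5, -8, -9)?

The plane through P with normal n = (a, b, c) satisfies n·(r - P) = 0,
i.e. ax + by + cz = a·x₀ + b·y₀ + c·z₀.
d = 4·(-5) + 4·(-8) + 0·(-9)
  = -20 - 32 + 0
  = -52
Equation: 4x + 4y = -52

4x + 4y = -52


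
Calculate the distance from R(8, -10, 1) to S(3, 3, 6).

d = √[(x₂-x₁)² + (y₂-y₁)² + (z₂-z₁)²]
  = √[(-5)² + 13² + 5²]
  = √[25 + 169 + 25]
  = √219
  ≈ 14.8

14.8


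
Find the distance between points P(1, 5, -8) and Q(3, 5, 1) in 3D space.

d = √[(x₂-x₁)² + (y₂-y₁)² + (z₂-z₁)²]
  = √[2² + 0² + 9²]
  = √[4 + 0 + 81]
  = √85
  ≈ 9.22

9.22


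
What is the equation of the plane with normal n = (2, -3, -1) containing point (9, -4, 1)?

The plane through P with normal n = (a, b, c) satisfies n·(r - P) = 0,
i.e. ax + by + cz = a·x₀ + b·y₀ + c·z₀.
d = 2·9 + (-3)·(-4) + (-1)·1
  = 18 + 12 - 1
  = 29
Equation: 2x - 3y - z = 29

2x - 3y - z = 29


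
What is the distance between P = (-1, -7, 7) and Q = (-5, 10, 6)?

d = √[(x₂-x₁)² + (y₂-y₁)² + (z₂-z₁)²]
  = √[(-4)² + 17² + (-1)²]
  = √[16 + 289 + 1]
  = √306
  ≈ 17.49

17.49


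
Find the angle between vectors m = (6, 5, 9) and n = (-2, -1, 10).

m·n = 6·(-2) + 5·(-1) + 9·10 = -12 - 5 + 90 = 73
|m| = √(6² + 5² + 9²) = √142 ≈ 11.92
|n| = √((-2)² + (-1)² + 10²) = √105 ≈ 10.25
cos θ = (m·n)/(|m||n|) = 73/(11.92·10.25) ≈ 0.5978
θ = arccos(0.5978) ≈ 53.28°

53.28°


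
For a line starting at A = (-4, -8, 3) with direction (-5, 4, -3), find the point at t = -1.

P(t) = A + t·d
  = (-4 + (-5)·(-1), -8 + 4·(-1), 3 + (-3)·(-1))
  = (-4 + 5, -8 - 4, 3 + 3)
  = (1, -12, 6)

(1, -12, 6)


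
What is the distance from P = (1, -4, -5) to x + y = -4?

distance = |a·x₀ + b·y₀ + c·z₀ - d| / √(a² + b² + c²)
  = |1·1 + 1·(-4) + 0·(-5) - (-4)| / √(1² + 1² + 0²)
  = |1 - 4 + 0 + 4| / √(1 + 1 + 0)
  = |1| / √2
  = 1 / 1.414
  ≈ 0.7071

0.7071


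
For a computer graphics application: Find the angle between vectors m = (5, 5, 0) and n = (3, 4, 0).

m·n = 5·3 + 5·4 + 0·0 = 15 + 20 + 0 = 35
|m| = √(5² + 5² + 0²) = √50 ≈ 7.071
|n| = √(3² + 4² + 0²) = √25 ≈ 5
cos θ = (m·n)/(|m||n|) = 35/(7.071·5) ≈ 0.9899
θ = arccos(0.9899) ≈ 8.13°

8.13°


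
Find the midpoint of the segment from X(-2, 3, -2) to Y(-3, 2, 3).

M = ((x₁+x₂)/2, (y₁+y₂)/2, (z₁+z₂)/2)
  = ((-2 - 3)/2, (3 + 2)/2, (-2 + 3)/2)
  = (-5/2, 5/2, 1/2)
  = (-2.5, 2.5, 0.5)

(-2.5, 2.5, 0.5)


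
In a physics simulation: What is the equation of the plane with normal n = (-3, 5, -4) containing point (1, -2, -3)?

The plane through P with normal n = (a, b, c) satisfies n·(r - P) = 0,
i.e. ax + by + cz = a·x₀ + b·y₀ + c·z₀.
d = (-3)·1 + 5·(-2) + (-4)·(-3)
  = -3 - 10 + 12
  = -1
Equation: -3x + 5y - 4z = -1

-3x + 5y - 4z = -1


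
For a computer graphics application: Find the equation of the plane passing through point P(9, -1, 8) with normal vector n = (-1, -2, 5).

The plane through P with normal n = (a, b, c) satisfies n·(r - P) = 0,
i.e. ax + by + cz = a·x₀ + b·y₀ + c·z₀.
d = (-1)·9 + (-2)·(-1) + 5·8
  = -9 + 2 + 40
  = 33
Equation: -x - 2y + 5z = 33

-x - 2y + 5z = 33


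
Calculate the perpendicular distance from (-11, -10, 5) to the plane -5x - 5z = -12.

distance = |a·x₀ + b·y₀ + c·z₀ - d| / √(a² + b² + c²)
  = |(-5)·(-11) + 0·(-10) + (-5)·5 - (-12)| / √((-5)² + 0² + (-5)²)
  = |55 + 0 - 25 + 12| / √(25 + 0 + 25)
  = |42| / √50
  = 42 / 7.071
  ≈ 5.94

5.94


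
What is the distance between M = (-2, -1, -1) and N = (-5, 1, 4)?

d = √[(x₂-x₁)² + (y₂-y₁)² + (z₂-z₁)²]
  = √[(-3)² + 2² + 5²]
  = √[9 + 4 + 25]
  = √38
  ≈ 6.164

6.164


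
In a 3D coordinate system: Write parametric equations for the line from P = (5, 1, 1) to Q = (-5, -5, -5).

Direction vector d = Q - P = (-5 - 5, -5 - 1, -5 - 1) = (-10, -6, -6)
Parametric form r = P + t·d:
x = 5 - 10t, y = 1 - 6t, z = 1 - 6t

x = 5 - 10t, y = 1 - 6t, z = 1 - 6t


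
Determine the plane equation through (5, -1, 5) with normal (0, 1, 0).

The plane through P with normal n = (a, b, c) satisfies n·(r - P) = 0,
i.e. ax + by + cz = a·x₀ + b·y₀ + c·z₀.
d = 0·5 + 1·(-1) + 0·5
  = 0 - 1 + 0
  = -1
Equation: y = -1

y = -1


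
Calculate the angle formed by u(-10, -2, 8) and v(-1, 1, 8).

u·v = (-10)·(-1) + (-2)·1 + 8·8 = 10 - 2 + 64 = 72
|u| = √((-10)² + (-2)² + 8²) = √168 ≈ 12.96
|v| = √((-1)² + 1² + 8²) = √66 ≈ 8.124
cos θ = (u·v)/(|u||v|) = 72/(12.96·8.124) ≈ 0.6838
θ = arccos(0.6838) ≈ 46.86°

46.86°


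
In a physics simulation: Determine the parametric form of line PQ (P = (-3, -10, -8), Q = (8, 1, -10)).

Direction vector d = Q - P = (8 + 3, 1 + 10, -10 + 8) = (11, 11, -2)
Parametric form r = P + t·d:
x = -3 + 11t, y = -10 + 11t, z = -8 - 2t

x = -3 + 11t, y = -10 + 11t, z = -8 - 2t


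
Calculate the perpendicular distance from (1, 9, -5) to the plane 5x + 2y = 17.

distance = |a·x₀ + b·y₀ + c·z₀ - d| / √(a² + b² + c²)
  = |5·1 + 2·9 + 0·(-5) - 17| / √(5² + 2² + 0²)
  = |5 + 18 + 0 - 17| / √(25 + 4 + 0)
  = |6| / √29
  = 6 / 5.385
  ≈ 1.114

1.114


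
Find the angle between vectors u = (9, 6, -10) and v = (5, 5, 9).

u·v = 9·5 + 6·5 + (-10)·9 = 45 + 30 - 90 = -15
|u| = √(9² + 6² + (-10)²) = √217 ≈ 14.73
|v| = √(5² + 5² + 9²) = √131 ≈ 11.45
cos θ = (u·v)/(|u||v|) = -15/(14.73·11.45) ≈ -0.08897
θ = arccos(-0.08897) ≈ 95.1°

95.1°


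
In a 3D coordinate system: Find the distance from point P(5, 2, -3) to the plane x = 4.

distance = |a·x₀ + b·y₀ + c·z₀ - d| / √(a² + b² + c²)
  = |1·5 + 0·2 + 0·(-3) - 4| / √(1² + 0² + 0²)
  = |5 + 0 + 0 - 4| / √(1 + 0 + 0)
  = |1| / √1
  = 1 / 1
  ≈ 1

1


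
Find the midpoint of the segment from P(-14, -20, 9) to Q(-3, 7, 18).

M = ((x₁+x₂)/2, (y₁+y₂)/2, (z₁+z₂)/2)
  = ((-14 - 3)/2, (-20 + 7)/2, (9 + 18)/2)
  = (-17/2, -13/2, 27/2)
  = (-8.5, -6.5, 13.5)

(-8.5, -6.5, 13.5)


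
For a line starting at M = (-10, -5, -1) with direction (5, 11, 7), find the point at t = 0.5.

P(t) = M + t·d
  = (-10 + 5·0.5, -5 + 11·0.5, -1 + 7·0.5)
  = (-10 + 2.5, -5 + 5.5, -1 + 3.5)
  = (-7.5, 0.5, 2.5)

(-7.5, 0.5, 2.5)


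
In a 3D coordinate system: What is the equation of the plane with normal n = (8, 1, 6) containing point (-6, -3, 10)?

The plane through P with normal n = (a, b, c) satisfies n·(r - P) = 0,
i.e. ax + by + cz = a·x₀ + b·y₀ + c·z₀.
d = 8·(-6) + 1·(-3) + 6·10
  = -48 - 3 + 60
  = 9
Equation: 8x + y + 6z = 9

8x + y + 6z = 9


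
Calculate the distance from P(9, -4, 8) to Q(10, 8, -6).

d = √[(x₂-x₁)² + (y₂-y₁)² + (z₂-z₁)²]
  = √[1² + 12² + (-14)²]
  = √[1 + 144 + 196]
  = √341
  ≈ 18.47

18.47


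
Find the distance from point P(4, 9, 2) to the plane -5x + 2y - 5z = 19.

distance = |a·x₀ + b·y₀ + c·z₀ - d| / √(a² + b² + c²)
  = |(-5)·4 + 2·9 + (-5)·2 - 19| / √((-5)² + 2² + (-5)²)
  = |-20 + 18 - 10 - 19| / √(25 + 4 + 25)
  = |-31| / √54
  = 31 / 7.348
  ≈ 4.219

4.219


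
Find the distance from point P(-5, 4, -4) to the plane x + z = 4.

distance = |a·x₀ + b·y₀ + c·z₀ - d| / √(a² + b² + c²)
  = |1·(-5) + 0·4 + 1·(-4) - 4| / √(1² + 0² + 1²)
  = |-5 + 0 - 4 - 4| / √(1 + 0 + 1)
  = |-13| / √2
  = 13 / 1.414
  ≈ 9.192

9.192


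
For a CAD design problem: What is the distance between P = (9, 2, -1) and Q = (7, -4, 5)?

d = √[(x₂-x₁)² + (y₂-y₁)² + (z₂-z₁)²]
  = √[(-2)² + (-6)² + 6²]
  = √[4 + 36 + 36]
  = √76
  ≈ 8.718

8.718


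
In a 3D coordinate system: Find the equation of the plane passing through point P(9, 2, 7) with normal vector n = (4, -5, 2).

The plane through P with normal n = (a, b, c) satisfies n·(r - P) = 0,
i.e. ax + by + cz = a·x₀ + b·y₀ + c·z₀.
d = 4·9 + (-5)·2 + 2·7
  = 36 - 10 + 14
  = 40
Equation: 4x - 5y + 2z = 40

4x - 5y + 2z = 40


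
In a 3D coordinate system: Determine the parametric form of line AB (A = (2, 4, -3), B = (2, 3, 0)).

Direction vector d = B - A = (2 - 2, 3 - 4, 0 + 3) = (0, -1, 3)
Parametric form r = A + t·d:
x = 2, y = 4 - t, z = -3 + 3t

x = 2, y = 4 - t, z = -3 + 3t


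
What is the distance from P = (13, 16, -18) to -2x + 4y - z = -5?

distance = |a·x₀ + b·y₀ + c·z₀ - d| / √(a² + b² + c²)
  = |(-2)·13 + 4·16 + (-1)·(-18) - (-5)| / √((-2)² + 4² + (-1)²)
  = |-26 + 64 + 18 + 5| / √(4 + 16 + 1)
  = |61| / √21
  = 61 / 4.583
  ≈ 13.31

13.31


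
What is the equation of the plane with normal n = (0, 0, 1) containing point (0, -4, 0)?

The plane through P with normal n = (a, b, c) satisfies n·(r - P) = 0,
i.e. ax + by + cz = a·x₀ + b·y₀ + c·z₀.
d = 0·0 + 0·(-4) + 1·0
  = 0 + 0 + 0
  = 0
Equation: z = 0

z = 0


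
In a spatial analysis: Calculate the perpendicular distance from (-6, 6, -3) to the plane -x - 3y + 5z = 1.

distance = |a·x₀ + b·y₀ + c·z₀ - d| / √(a² + b² + c²)
  = |(-1)·(-6) + (-3)·6 + 5·(-3) - 1| / √((-1)² + (-3)² + 5²)
  = |6 - 18 - 15 - 1| / √(1 + 9 + 25)
  = |-28| / √35
  = 28 / 5.916
  ≈ 4.733

4.733


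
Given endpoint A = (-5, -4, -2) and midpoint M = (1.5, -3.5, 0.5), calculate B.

B = 2M - A
  = (2·1.5 - (-5), 2·(-3.5) - (-4), 2·0.5 - (-2))
  = (3 + 5, -7 + 4, 1 + 2)
  = (8, -3, 3)

(8, -3, 3)


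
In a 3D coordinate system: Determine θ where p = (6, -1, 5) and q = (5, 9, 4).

p·q = 6·5 + (-1)·9 + 5·4 = 30 - 9 + 20 = 41
|p| = √(6² + (-1)² + 5²) = √62 ≈ 7.874
|q| = √(5² + 9² + 4²) = √122 ≈ 11.05
cos θ = (p·q)/(|p||q|) = 41/(7.874·11.05) ≈ 0.4714
θ = arccos(0.4714) ≈ 61.87°

61.87°


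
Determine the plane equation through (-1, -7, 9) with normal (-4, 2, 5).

The plane through P with normal n = (a, b, c) satisfies n·(r - P) = 0,
i.e. ax + by + cz = a·x₀ + b·y₀ + c·z₀.
d = (-4)·(-1) + 2·(-7) + 5·9
  = 4 - 14 + 45
  = 35
Equation: -4x + 2y + 5z = 35

-4x + 2y + 5z = 35


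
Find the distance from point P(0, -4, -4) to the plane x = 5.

distance = |a·x₀ + b·y₀ + c·z₀ - d| / √(a² + b² + c²)
  = |1·0 + 0·(-4) + 0·(-4) - 5| / √(1² + 0² + 0²)
  = |0 + 0 + 0 - 5| / √(1 + 0 + 0)
  = |-5| / √1
  = 5 / 1
  ≈ 5

5


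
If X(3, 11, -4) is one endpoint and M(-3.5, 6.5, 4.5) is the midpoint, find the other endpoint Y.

Y = 2M - X
  = (2·(-3.5) - 3, 2·6.5 - 11, 2·4.5 - (-4))
  = (-7 - 3, 13 - 11, 9 + 4)
  = (-10, 2, 13)

(-10, 2, 13)


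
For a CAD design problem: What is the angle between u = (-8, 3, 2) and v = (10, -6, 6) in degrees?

u·v = (-8)·10 + 3·(-6) + 2·6 = -80 - 18 + 12 = -86
|u| = √((-8)² + 3² + 2²) = √77 ≈ 8.775
|v| = √(10² + (-6)² + 6²) = √172 ≈ 13.11
cos θ = (u·v)/(|u||v|) = -86/(8.775·13.11) ≈ -0.7473
θ = arccos(-0.7473) ≈ 138.4°

138.4°


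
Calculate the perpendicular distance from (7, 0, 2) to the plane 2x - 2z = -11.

distance = |a·x₀ + b·y₀ + c·z₀ - d| / √(a² + b² + c²)
  = |2·7 + 0·0 + (-2)·2 - (-11)| / √(2² + 0² + (-2)²)
  = |14 + 0 - 4 + 11| / √(4 + 0 + 4)
  = |21| / √8
  = 21 / 2.828
  ≈ 7.425

7.425


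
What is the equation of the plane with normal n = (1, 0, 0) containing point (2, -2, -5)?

The plane through P with normal n = (a, b, c) satisfies n·(r - P) = 0,
i.e. ax + by + cz = a·x₀ + b·y₀ + c·z₀.
d = 1·2 + 0·(-2) + 0·(-5)
  = 2 + 0 + 0
  = 2
Equation: x = 2

x = 2


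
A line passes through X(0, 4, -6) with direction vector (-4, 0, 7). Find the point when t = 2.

P(t) = X + t·d
  = (0 + (-4)·2, 4 + 0·2, -6 + 7·2)
  = (0 - 8, 4 + 0, -6 + 14)
  = (-8, 4, 8)

(-8, 4, 8)


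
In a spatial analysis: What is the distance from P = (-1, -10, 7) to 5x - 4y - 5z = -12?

distance = |a·x₀ + b·y₀ + c·z₀ - d| / √(a² + b² + c²)
  = |5·(-1) + (-4)·(-10) + (-5)·7 - (-12)| / √(5² + (-4)² + (-5)²)
  = |-5 + 40 - 35 + 12| / √(25 + 16 + 25)
  = |12| / √66
  = 12 / 8.124
  ≈ 1.477

1.477


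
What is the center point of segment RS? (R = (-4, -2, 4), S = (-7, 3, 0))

M = ((x₁+x₂)/2, (y₁+y₂)/2, (z₁+z₂)/2)
  = ((-4 - 7)/2, (-2 + 3)/2, (4 + 0)/2)
  = (-11/2, 1/2, 4/2)
  = (-5.5, 0.5, 2)

(-5.5, 0.5, 2)


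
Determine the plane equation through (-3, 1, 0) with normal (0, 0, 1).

The plane through P with normal n = (a, b, c) satisfies n·(r - P) = 0,
i.e. ax + by + cz = a·x₀ + b·y₀ + c·z₀.
d = 0·(-3) + 0·1 + 1·0
  = 0 + 0 + 0
  = 0
Equation: z = 0

z = 0


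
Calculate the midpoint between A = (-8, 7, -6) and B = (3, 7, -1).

M = ((x₁+x₂)/2, (y₁+y₂)/2, (z₁+z₂)/2)
  = ((-8 + 3)/2, (7 + 7)/2, (-6 - 1)/2)
  = (-5/2, 14/2, -7/2)
  = (-2.5, 7, -3.5)

(-2.5, 7, -3.5)


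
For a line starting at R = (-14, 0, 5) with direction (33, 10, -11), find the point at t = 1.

P(t) = R + t·d
  = (-14 + 33·1, 0 + 10·1, 5 + (-11)·1)
  = (-14 + 33, 0 + 10, 5 - 11)
  = (19, 10, -6)

(19, 10, -6)


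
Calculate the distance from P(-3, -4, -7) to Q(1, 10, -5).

d = √[(x₂-x₁)² + (y₂-y₁)² + (z₂-z₁)²]
  = √[4² + 14² + 2²]
  = √[16 + 196 + 4]
  = √216
  ≈ 14.7

14.7


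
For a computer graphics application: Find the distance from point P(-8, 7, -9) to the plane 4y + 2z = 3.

distance = |a·x₀ + b·y₀ + c·z₀ - d| / √(a² + b² + c²)
  = |0·(-8) + 4·7 + 2·(-9) - 3| / √(0² + 4² + 2²)
  = |0 + 28 - 18 - 3| / √(0 + 16 + 4)
  = |7| / √20
  = 7 / 4.472
  ≈ 1.565

1.565


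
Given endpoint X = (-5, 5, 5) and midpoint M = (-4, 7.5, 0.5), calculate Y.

Y = 2M - X
  = (2·(-4) - (-5), 2·7.5 - 5, 2·0.5 - 5)
  = (-8 + 5, 15 - 5, 1 - 5)
  = (-3, 10, -4)

(-3, 10, -4)


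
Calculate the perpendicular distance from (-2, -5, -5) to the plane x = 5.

distance = |a·x₀ + b·y₀ + c·z₀ - d| / √(a² + b² + c²)
  = |1·(-2) + 0·(-5) + 0·(-5) - 5| / √(1² + 0² + 0²)
  = |-2 + 0 + 0 - 5| / √(1 + 0 + 0)
  = |-7| / √1
  = 7 / 1
  ≈ 7

7


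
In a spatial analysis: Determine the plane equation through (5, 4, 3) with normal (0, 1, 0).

The plane through P with normal n = (a, b, c) satisfies n·(r - P) = 0,
i.e. ax + by + cz = a·x₀ + b·y₀ + c·z₀.
d = 0·5 + 1·4 + 0·3
  = 0 + 4 + 0
  = 4
Equation: y = 4

y = 4


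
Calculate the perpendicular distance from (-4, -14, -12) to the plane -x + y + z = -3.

distance = |a·x₀ + b·y₀ + c·z₀ - d| / √(a² + b² + c²)
  = |(-1)·(-4) + 1·(-14) + 1·(-12) - (-3)| / √((-1)² + 1² + 1²)
  = |4 - 14 - 12 + 3| / √(1 + 1 + 1)
  = |-19| / √3
  = 19 / 1.732
  ≈ 10.97

10.97


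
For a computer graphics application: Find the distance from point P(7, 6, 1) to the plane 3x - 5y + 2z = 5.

distance = |a·x₀ + b·y₀ + c·z₀ - d| / √(a² + b² + c²)
  = |3·7 + (-5)·6 + 2·1 - 5| / √(3² + (-5)² + 2²)
  = |21 - 30 + 2 - 5| / √(9 + 25 + 4)
  = |-12| / √38
  = 12 / 6.164
  ≈ 1.947

1.947


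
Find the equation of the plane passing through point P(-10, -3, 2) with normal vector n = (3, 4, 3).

The plane through P with normal n = (a, b, c) satisfies n·(r - P) = 0,
i.e. ax + by + cz = a·x₀ + b·y₀ + c·z₀.
d = 3·(-10) + 4·(-3) + 3·2
  = -30 - 12 + 6
  = -36
Equation: 3x + 4y + 3z = -36

3x + 4y + 3z = -36


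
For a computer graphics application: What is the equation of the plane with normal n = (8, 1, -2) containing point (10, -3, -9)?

The plane through P with normal n = (a, b, c) satisfies n·(r - P) = 0,
i.e. ax + by + cz = a·x₀ + b·y₀ + c·z₀.
d = 8·10 + 1·(-3) + (-2)·(-9)
  = 80 - 3 + 18
  = 95
Equation: 8x + y - 2z = 95

8x + y - 2z = 95


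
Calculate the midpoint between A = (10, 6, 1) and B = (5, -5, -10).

M = ((x₁+x₂)/2, (y₁+y₂)/2, (z₁+z₂)/2)
  = ((10 + 5)/2, (6 - 5)/2, (1 - 10)/2)
  = (15/2, 1/2, -9/2)
  = (7.5, 0.5, -4.5)

(7.5, 0.5, -4.5)


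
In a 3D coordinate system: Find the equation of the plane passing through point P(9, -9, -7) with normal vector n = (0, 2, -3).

The plane through P with normal n = (a, b, c) satisfies n·(r - P) = 0,
i.e. ax + by + cz = a·x₀ + b·y₀ + c·z₀.
d = 0·9 + 2·(-9) + (-3)·(-7)
  = 0 - 18 + 21
  = 3
Equation: 2y - 3z = 3

2y - 3z = 3


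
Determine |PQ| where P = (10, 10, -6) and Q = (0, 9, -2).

d = √[(x₂-x₁)² + (y₂-y₁)² + (z₂-z₁)²]
  = √[(-10)² + (-1)² + 4²]
  = √[100 + 1 + 16]
  = √117
  ≈ 10.82

10.82


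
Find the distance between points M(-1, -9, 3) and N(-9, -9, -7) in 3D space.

d = √[(x₂-x₁)² + (y₂-y₁)² + (z₂-z₁)²]
  = √[(-8)² + 0² + (-10)²]
  = √[64 + 0 + 100]
  = √164
  ≈ 12.81

12.81


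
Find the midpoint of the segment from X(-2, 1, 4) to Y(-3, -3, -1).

M = ((x₁+x₂)/2, (y₁+y₂)/2, (z₁+z₂)/2)
  = ((-2 - 3)/2, (1 - 3)/2, (4 - 1)/2)
  = (-5/2, -2/2, 3/2)
  = (-2.5, -1, 1.5)

(-2.5, -1, 1.5)


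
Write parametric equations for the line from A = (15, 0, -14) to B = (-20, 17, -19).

Direction vector d = B - A = (-20 - 15, 17 + 0, -19 + 14) = (-35, 17, -5)
Parametric form r = A + t·d:
x = 15 - 35t, y = 0 + 17t, z = -14 - 5t

x = 15 - 35t, y = 0 + 17t, z = -14 - 5t


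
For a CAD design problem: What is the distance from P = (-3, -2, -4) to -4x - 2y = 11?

distance = |a·x₀ + b·y₀ + c·z₀ - d| / √(a² + b² + c²)
  = |(-4)·(-3) + (-2)·(-2) + 0·(-4) - 11| / √((-4)² + (-2)² + 0²)
  = |12 + 4 + 0 - 11| / √(16 + 4 + 0)
  = |5| / √20
  = 5 / 4.472
  ≈ 1.118

1.118


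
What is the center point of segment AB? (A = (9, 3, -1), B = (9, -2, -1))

M = ((x₁+x₂)/2, (y₁+y₂)/2, (z₁+z₂)/2)
  = ((9 + 9)/2, (3 - 2)/2, (-1 - 1)/2)
  = (18/2, 1/2, -2/2)
  = (9, 0.5, -1)

(9, 0.5, -1)


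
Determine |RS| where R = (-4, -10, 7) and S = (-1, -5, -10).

d = √[(x₂-x₁)² + (y₂-y₁)² + (z₂-z₁)²]
  = √[3² + 5² + (-17)²]
  = √[9 + 25 + 289]
  = √323
  ≈ 17.97

17.97


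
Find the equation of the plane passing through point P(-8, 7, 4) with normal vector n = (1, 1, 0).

The plane through P with normal n = (a, b, c) satisfies n·(r - P) = 0,
i.e. ax + by + cz = a·x₀ + b·y₀ + c·z₀.
d = 1·(-8) + 1·7 + 0·4
  = -8 + 7 + 0
  = -1
Equation: x + y = -1

x + y = -1


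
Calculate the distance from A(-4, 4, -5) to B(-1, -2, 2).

d = √[(x₂-x₁)² + (y₂-y₁)² + (z₂-z₁)²]
  = √[3² + (-6)² + 7²]
  = √[9 + 36 + 49]
  = √94
  ≈ 9.695

9.695


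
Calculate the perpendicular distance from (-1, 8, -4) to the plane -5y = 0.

distance = |a·x₀ + b·y₀ + c·z₀ - d| / √(a² + b² + c²)
  = |0·(-1) + (-5)·8 + 0·(-4) - 0| / √(0² + (-5)² + 0²)
  = |0 - 40 + 0 + 0| / √(0 + 25 + 0)
  = |-40| / √25
  = 40 / 5
  ≈ 8

8


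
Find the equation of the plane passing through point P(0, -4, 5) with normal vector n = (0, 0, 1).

The plane through P with normal n = (a, b, c) satisfies n·(r - P) = 0,
i.e. ax + by + cz = a·x₀ + b·y₀ + c·z₀.
d = 0·0 + 0·(-4) + 1·5
  = 0 + 0 + 5
  = 5
Equation: z = 5

z = 5


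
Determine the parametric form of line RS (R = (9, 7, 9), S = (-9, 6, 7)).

Direction vector d = S - R = (-9 - 9, 6 - 7, 7 - 9) = (-18, -1, -2)
Parametric form r = R + t·d:
x = 9 - 18t, y = 7 - t, z = 9 - 2t

x = 9 - 18t, y = 7 - t, z = 9 - 2t


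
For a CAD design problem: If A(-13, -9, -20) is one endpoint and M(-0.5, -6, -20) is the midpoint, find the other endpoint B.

B = 2M - A
  = (2·(-0.5) - (-13), 2·(-6) - (-9), 2·(-20) - (-20))
  = (-1 + 13, -12 + 9, -40 + 20)
  = (12, -3, -20)

(12, -3, -20)


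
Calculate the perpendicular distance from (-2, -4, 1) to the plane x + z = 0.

distance = |a·x₀ + b·y₀ + c·z₀ - d| / √(a² + b² + c²)
  = |1·(-2) + 0·(-4) + 1·1 - 0| / √(1² + 0² + 1²)
  = |-2 + 0 + 1 + 0| / √(1 + 0 + 1)
  = |-1| / √2
  = 1 / 1.414
  ≈ 0.7071

0.7071


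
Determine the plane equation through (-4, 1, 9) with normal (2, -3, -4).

The plane through P with normal n = (a, b, c) satisfies n·(r - P) = 0,
i.e. ax + by + cz = a·x₀ + b·y₀ + c·z₀.
d = 2·(-4) + (-3)·1 + (-4)·9
  = -8 - 3 - 36
  = -47
Equation: 2x - 3y - 4z = -47

2x - 3y - 4z = -47


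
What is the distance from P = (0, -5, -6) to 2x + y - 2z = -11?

distance = |a·x₀ + b·y₀ + c·z₀ - d| / √(a² + b² + c²)
  = |2·0 + 1·(-5) + (-2)·(-6) - (-11)| / √(2² + 1² + (-2)²)
  = |0 - 5 + 12 + 11| / √(4 + 1 + 4)
  = |18| / √9
  = 18 / 3
  ≈ 6

6


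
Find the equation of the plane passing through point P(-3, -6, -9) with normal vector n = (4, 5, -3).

The plane through P with normal n = (a, b, c) satisfies n·(r - P) = 0,
i.e. ax + by + cz = a·x₀ + b·y₀ + c·z₀.
d = 4·(-3) + 5·(-6) + (-3)·(-9)
  = -12 - 30 + 27
  = -15
Equation: 4x + 5y - 3z = -15

4x + 5y - 3z = -15


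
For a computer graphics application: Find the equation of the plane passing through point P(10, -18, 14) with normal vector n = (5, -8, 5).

The plane through P with normal n = (a, b, c) satisfies n·(r - P) = 0,
i.e. ax + by + cz = a·x₀ + b·y₀ + c·z₀.
d = 5·10 + (-8)·(-18) + 5·14
  = 50 + 144 + 70
  = 264
Equation: 5x - 8y + 5z = 264

5x - 8y + 5z = 264


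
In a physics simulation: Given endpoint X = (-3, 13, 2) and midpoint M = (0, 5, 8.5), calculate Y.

Y = 2M - X
  = (2·0 - (-3), 2·5 - 13, 2·8.5 - 2)
  = (0 + 3, 10 - 13, 17 - 2)
  = (3, -3, 15)

(3, -3, 15)


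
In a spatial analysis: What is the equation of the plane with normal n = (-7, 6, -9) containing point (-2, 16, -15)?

The plane through P with normal n = (a, b, c) satisfies n·(r - P) = 0,
i.e. ax + by + cz = a·x₀ + b·y₀ + c·z₀.
d = (-7)·(-2) + 6·16 + (-9)·(-15)
  = 14 + 96 + 135
  = 245
Equation: -7x + 6y - 9z = 245

-7x + 6y - 9z = 245


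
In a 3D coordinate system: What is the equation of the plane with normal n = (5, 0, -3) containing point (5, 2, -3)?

The plane through P with normal n = (a, b, c) satisfies n·(r - P) = 0,
i.e. ax + by + cz = a·x₀ + b·y₀ + c·z₀.
d = 5·5 + 0·2 + (-3)·(-3)
  = 25 + 0 + 9
  = 34
Equation: 5x - 3z = 34

5x - 3z = 34


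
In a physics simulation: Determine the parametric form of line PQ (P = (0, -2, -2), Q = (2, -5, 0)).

Direction vector d = Q - P = (2 + 0, -5 + 2, 0 + 2) = (2, -3, 2)
Parametric form r = P + t·d:
x = 0 + 2t, y = -2 - 3t, z = -2 + 2t

x = 0 + 2t, y = -2 - 3t, z = -2 + 2t


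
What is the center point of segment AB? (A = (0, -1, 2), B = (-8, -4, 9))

M = ((x₁+x₂)/2, (y₁+y₂)/2, (z₁+z₂)/2)
  = ((0 - 8)/2, (-1 - 4)/2, (2 + 9)/2)
  = (-8/2, -5/2, 11/2)
  = (-4, -2.5, 5.5)

(-4, -2.5, 5.5)


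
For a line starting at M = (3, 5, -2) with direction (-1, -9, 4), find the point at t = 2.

P(t) = M + t·d
  = (3 + (-1)·2, 5 + (-9)·2, -2 + 4·2)
  = (3 - 2, 5 - 18, -2 + 8)
  = (1, -13, 6)

(1, -13, 6)


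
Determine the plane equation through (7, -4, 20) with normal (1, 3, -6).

The plane through P with normal n = (a, b, c) satisfies n·(r - P) = 0,
i.e. ax + by + cz = a·x₀ + b·y₀ + c·z₀.
d = 1·7 + 3·(-4) + (-6)·20
  = 7 - 12 - 120
  = -125
Equation: x + 3y - 6z = -125

x + 3y - 6z = -125
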